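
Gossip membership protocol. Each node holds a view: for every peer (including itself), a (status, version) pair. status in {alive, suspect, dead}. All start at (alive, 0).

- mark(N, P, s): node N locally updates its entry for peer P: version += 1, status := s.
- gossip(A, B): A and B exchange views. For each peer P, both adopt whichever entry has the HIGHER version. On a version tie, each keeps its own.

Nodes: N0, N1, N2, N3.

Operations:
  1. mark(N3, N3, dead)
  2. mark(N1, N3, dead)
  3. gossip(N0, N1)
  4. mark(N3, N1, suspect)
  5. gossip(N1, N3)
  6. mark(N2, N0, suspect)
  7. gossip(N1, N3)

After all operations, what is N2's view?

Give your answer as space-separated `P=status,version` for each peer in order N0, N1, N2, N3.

Answer: N0=suspect,1 N1=alive,0 N2=alive,0 N3=alive,0

Derivation:
Op 1: N3 marks N3=dead -> (dead,v1)
Op 2: N1 marks N3=dead -> (dead,v1)
Op 3: gossip N0<->N1 -> N0.N0=(alive,v0) N0.N1=(alive,v0) N0.N2=(alive,v0) N0.N3=(dead,v1) | N1.N0=(alive,v0) N1.N1=(alive,v0) N1.N2=(alive,v0) N1.N3=(dead,v1)
Op 4: N3 marks N1=suspect -> (suspect,v1)
Op 5: gossip N1<->N3 -> N1.N0=(alive,v0) N1.N1=(suspect,v1) N1.N2=(alive,v0) N1.N3=(dead,v1) | N3.N0=(alive,v0) N3.N1=(suspect,v1) N3.N2=(alive,v0) N3.N3=(dead,v1)
Op 6: N2 marks N0=suspect -> (suspect,v1)
Op 7: gossip N1<->N3 -> N1.N0=(alive,v0) N1.N1=(suspect,v1) N1.N2=(alive,v0) N1.N3=(dead,v1) | N3.N0=(alive,v0) N3.N1=(suspect,v1) N3.N2=(alive,v0) N3.N3=(dead,v1)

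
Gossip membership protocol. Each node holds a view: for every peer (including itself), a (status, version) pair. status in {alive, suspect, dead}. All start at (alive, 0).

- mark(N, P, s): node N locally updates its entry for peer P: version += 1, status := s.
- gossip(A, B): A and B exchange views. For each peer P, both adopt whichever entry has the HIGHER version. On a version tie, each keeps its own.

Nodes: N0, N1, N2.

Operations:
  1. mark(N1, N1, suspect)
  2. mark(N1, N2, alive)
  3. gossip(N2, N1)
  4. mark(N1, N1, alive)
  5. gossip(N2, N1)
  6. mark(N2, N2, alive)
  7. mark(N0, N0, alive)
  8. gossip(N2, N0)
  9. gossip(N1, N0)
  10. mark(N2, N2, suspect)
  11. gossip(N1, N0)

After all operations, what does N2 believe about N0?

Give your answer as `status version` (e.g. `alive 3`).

Answer: alive 1

Derivation:
Op 1: N1 marks N1=suspect -> (suspect,v1)
Op 2: N1 marks N2=alive -> (alive,v1)
Op 3: gossip N2<->N1 -> N2.N0=(alive,v0) N2.N1=(suspect,v1) N2.N2=(alive,v1) | N1.N0=(alive,v0) N1.N1=(suspect,v1) N1.N2=(alive,v1)
Op 4: N1 marks N1=alive -> (alive,v2)
Op 5: gossip N2<->N1 -> N2.N0=(alive,v0) N2.N1=(alive,v2) N2.N2=(alive,v1) | N1.N0=(alive,v0) N1.N1=(alive,v2) N1.N2=(alive,v1)
Op 6: N2 marks N2=alive -> (alive,v2)
Op 7: N0 marks N0=alive -> (alive,v1)
Op 8: gossip N2<->N0 -> N2.N0=(alive,v1) N2.N1=(alive,v2) N2.N2=(alive,v2) | N0.N0=(alive,v1) N0.N1=(alive,v2) N0.N2=(alive,v2)
Op 9: gossip N1<->N0 -> N1.N0=(alive,v1) N1.N1=(alive,v2) N1.N2=(alive,v2) | N0.N0=(alive,v1) N0.N1=(alive,v2) N0.N2=(alive,v2)
Op 10: N2 marks N2=suspect -> (suspect,v3)
Op 11: gossip N1<->N0 -> N1.N0=(alive,v1) N1.N1=(alive,v2) N1.N2=(alive,v2) | N0.N0=(alive,v1) N0.N1=(alive,v2) N0.N2=(alive,v2)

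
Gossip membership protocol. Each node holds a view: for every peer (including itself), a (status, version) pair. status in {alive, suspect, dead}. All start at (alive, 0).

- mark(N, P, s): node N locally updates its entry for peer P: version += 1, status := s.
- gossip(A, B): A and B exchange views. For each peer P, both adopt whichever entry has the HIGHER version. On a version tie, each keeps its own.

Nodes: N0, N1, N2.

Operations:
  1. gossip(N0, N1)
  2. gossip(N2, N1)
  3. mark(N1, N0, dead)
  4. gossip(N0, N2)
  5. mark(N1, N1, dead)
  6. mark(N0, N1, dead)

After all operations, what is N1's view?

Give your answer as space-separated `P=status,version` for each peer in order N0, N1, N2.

Answer: N0=dead,1 N1=dead,1 N2=alive,0

Derivation:
Op 1: gossip N0<->N1 -> N0.N0=(alive,v0) N0.N1=(alive,v0) N0.N2=(alive,v0) | N1.N0=(alive,v0) N1.N1=(alive,v0) N1.N2=(alive,v0)
Op 2: gossip N2<->N1 -> N2.N0=(alive,v0) N2.N1=(alive,v0) N2.N2=(alive,v0) | N1.N0=(alive,v0) N1.N1=(alive,v0) N1.N2=(alive,v0)
Op 3: N1 marks N0=dead -> (dead,v1)
Op 4: gossip N0<->N2 -> N0.N0=(alive,v0) N0.N1=(alive,v0) N0.N2=(alive,v0) | N2.N0=(alive,v0) N2.N1=(alive,v0) N2.N2=(alive,v0)
Op 5: N1 marks N1=dead -> (dead,v1)
Op 6: N0 marks N1=dead -> (dead,v1)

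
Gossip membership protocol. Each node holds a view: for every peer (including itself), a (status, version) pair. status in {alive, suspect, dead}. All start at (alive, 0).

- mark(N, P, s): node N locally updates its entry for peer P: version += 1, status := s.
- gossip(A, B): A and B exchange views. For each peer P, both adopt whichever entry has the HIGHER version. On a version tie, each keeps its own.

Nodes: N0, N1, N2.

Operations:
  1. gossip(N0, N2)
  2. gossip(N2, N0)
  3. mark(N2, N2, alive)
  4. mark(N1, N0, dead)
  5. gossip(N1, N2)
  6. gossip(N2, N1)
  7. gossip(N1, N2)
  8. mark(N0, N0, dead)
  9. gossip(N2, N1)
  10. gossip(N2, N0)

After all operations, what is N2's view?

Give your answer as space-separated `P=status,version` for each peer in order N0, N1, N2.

Op 1: gossip N0<->N2 -> N0.N0=(alive,v0) N0.N1=(alive,v0) N0.N2=(alive,v0) | N2.N0=(alive,v0) N2.N1=(alive,v0) N2.N2=(alive,v0)
Op 2: gossip N2<->N0 -> N2.N0=(alive,v0) N2.N1=(alive,v0) N2.N2=(alive,v0) | N0.N0=(alive,v0) N0.N1=(alive,v0) N0.N2=(alive,v0)
Op 3: N2 marks N2=alive -> (alive,v1)
Op 4: N1 marks N0=dead -> (dead,v1)
Op 5: gossip N1<->N2 -> N1.N0=(dead,v1) N1.N1=(alive,v0) N1.N2=(alive,v1) | N2.N0=(dead,v1) N2.N1=(alive,v0) N2.N2=(alive,v1)
Op 6: gossip N2<->N1 -> N2.N0=(dead,v1) N2.N1=(alive,v0) N2.N2=(alive,v1) | N1.N0=(dead,v1) N1.N1=(alive,v0) N1.N2=(alive,v1)
Op 7: gossip N1<->N2 -> N1.N0=(dead,v1) N1.N1=(alive,v0) N1.N2=(alive,v1) | N2.N0=(dead,v1) N2.N1=(alive,v0) N2.N2=(alive,v1)
Op 8: N0 marks N0=dead -> (dead,v1)
Op 9: gossip N2<->N1 -> N2.N0=(dead,v1) N2.N1=(alive,v0) N2.N2=(alive,v1) | N1.N0=(dead,v1) N1.N1=(alive,v0) N1.N2=(alive,v1)
Op 10: gossip N2<->N0 -> N2.N0=(dead,v1) N2.N1=(alive,v0) N2.N2=(alive,v1) | N0.N0=(dead,v1) N0.N1=(alive,v0) N0.N2=(alive,v1)

Answer: N0=dead,1 N1=alive,0 N2=alive,1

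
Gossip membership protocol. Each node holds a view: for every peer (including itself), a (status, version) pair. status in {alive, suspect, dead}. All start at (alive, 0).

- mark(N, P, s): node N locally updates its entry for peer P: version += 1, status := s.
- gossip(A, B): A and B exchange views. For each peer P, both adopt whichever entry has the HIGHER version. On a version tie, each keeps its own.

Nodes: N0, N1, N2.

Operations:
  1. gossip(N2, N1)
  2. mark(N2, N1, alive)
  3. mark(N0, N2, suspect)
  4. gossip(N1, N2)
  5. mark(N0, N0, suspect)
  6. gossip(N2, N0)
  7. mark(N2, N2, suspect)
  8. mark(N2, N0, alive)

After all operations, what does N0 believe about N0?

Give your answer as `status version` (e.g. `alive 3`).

Answer: suspect 1

Derivation:
Op 1: gossip N2<->N1 -> N2.N0=(alive,v0) N2.N1=(alive,v0) N2.N2=(alive,v0) | N1.N0=(alive,v0) N1.N1=(alive,v0) N1.N2=(alive,v0)
Op 2: N2 marks N1=alive -> (alive,v1)
Op 3: N0 marks N2=suspect -> (suspect,v1)
Op 4: gossip N1<->N2 -> N1.N0=(alive,v0) N1.N1=(alive,v1) N1.N2=(alive,v0) | N2.N0=(alive,v0) N2.N1=(alive,v1) N2.N2=(alive,v0)
Op 5: N0 marks N0=suspect -> (suspect,v1)
Op 6: gossip N2<->N0 -> N2.N0=(suspect,v1) N2.N1=(alive,v1) N2.N2=(suspect,v1) | N0.N0=(suspect,v1) N0.N1=(alive,v1) N0.N2=(suspect,v1)
Op 7: N2 marks N2=suspect -> (suspect,v2)
Op 8: N2 marks N0=alive -> (alive,v2)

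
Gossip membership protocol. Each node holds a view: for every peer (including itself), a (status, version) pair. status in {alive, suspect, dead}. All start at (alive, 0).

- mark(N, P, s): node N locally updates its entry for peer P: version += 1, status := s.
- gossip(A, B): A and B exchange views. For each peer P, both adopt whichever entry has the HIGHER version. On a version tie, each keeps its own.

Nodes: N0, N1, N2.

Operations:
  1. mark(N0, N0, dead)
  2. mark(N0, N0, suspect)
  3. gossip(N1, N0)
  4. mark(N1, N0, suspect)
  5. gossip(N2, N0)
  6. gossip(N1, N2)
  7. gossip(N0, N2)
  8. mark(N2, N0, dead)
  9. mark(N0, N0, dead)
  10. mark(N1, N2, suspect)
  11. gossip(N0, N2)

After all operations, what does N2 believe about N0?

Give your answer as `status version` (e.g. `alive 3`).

Op 1: N0 marks N0=dead -> (dead,v1)
Op 2: N0 marks N0=suspect -> (suspect,v2)
Op 3: gossip N1<->N0 -> N1.N0=(suspect,v2) N1.N1=(alive,v0) N1.N2=(alive,v0) | N0.N0=(suspect,v2) N0.N1=(alive,v0) N0.N2=(alive,v0)
Op 4: N1 marks N0=suspect -> (suspect,v3)
Op 5: gossip N2<->N0 -> N2.N0=(suspect,v2) N2.N1=(alive,v0) N2.N2=(alive,v0) | N0.N0=(suspect,v2) N0.N1=(alive,v0) N0.N2=(alive,v0)
Op 6: gossip N1<->N2 -> N1.N0=(suspect,v3) N1.N1=(alive,v0) N1.N2=(alive,v0) | N2.N0=(suspect,v3) N2.N1=(alive,v0) N2.N2=(alive,v0)
Op 7: gossip N0<->N2 -> N0.N0=(suspect,v3) N0.N1=(alive,v0) N0.N2=(alive,v0) | N2.N0=(suspect,v3) N2.N1=(alive,v0) N2.N2=(alive,v0)
Op 8: N2 marks N0=dead -> (dead,v4)
Op 9: N0 marks N0=dead -> (dead,v4)
Op 10: N1 marks N2=suspect -> (suspect,v1)
Op 11: gossip N0<->N2 -> N0.N0=(dead,v4) N0.N1=(alive,v0) N0.N2=(alive,v0) | N2.N0=(dead,v4) N2.N1=(alive,v0) N2.N2=(alive,v0)

Answer: dead 4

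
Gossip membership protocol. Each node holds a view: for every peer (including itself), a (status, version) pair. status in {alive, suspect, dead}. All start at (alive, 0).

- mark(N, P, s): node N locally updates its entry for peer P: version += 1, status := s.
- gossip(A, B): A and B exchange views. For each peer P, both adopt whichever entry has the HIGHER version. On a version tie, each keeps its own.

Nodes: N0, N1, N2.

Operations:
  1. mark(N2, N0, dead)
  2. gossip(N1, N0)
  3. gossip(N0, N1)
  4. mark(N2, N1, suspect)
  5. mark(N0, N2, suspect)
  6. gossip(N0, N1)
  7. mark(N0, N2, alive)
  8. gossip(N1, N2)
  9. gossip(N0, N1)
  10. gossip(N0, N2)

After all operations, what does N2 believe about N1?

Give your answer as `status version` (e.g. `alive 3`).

Op 1: N2 marks N0=dead -> (dead,v1)
Op 2: gossip N1<->N0 -> N1.N0=(alive,v0) N1.N1=(alive,v0) N1.N2=(alive,v0) | N0.N0=(alive,v0) N0.N1=(alive,v0) N0.N2=(alive,v0)
Op 3: gossip N0<->N1 -> N0.N0=(alive,v0) N0.N1=(alive,v0) N0.N2=(alive,v0) | N1.N0=(alive,v0) N1.N1=(alive,v0) N1.N2=(alive,v0)
Op 4: N2 marks N1=suspect -> (suspect,v1)
Op 5: N0 marks N2=suspect -> (suspect,v1)
Op 6: gossip N0<->N1 -> N0.N0=(alive,v0) N0.N1=(alive,v0) N0.N2=(suspect,v1) | N1.N0=(alive,v0) N1.N1=(alive,v0) N1.N2=(suspect,v1)
Op 7: N0 marks N2=alive -> (alive,v2)
Op 8: gossip N1<->N2 -> N1.N0=(dead,v1) N1.N1=(suspect,v1) N1.N2=(suspect,v1) | N2.N0=(dead,v1) N2.N1=(suspect,v1) N2.N2=(suspect,v1)
Op 9: gossip N0<->N1 -> N0.N0=(dead,v1) N0.N1=(suspect,v1) N0.N2=(alive,v2) | N1.N0=(dead,v1) N1.N1=(suspect,v1) N1.N2=(alive,v2)
Op 10: gossip N0<->N2 -> N0.N0=(dead,v1) N0.N1=(suspect,v1) N0.N2=(alive,v2) | N2.N0=(dead,v1) N2.N1=(suspect,v1) N2.N2=(alive,v2)

Answer: suspect 1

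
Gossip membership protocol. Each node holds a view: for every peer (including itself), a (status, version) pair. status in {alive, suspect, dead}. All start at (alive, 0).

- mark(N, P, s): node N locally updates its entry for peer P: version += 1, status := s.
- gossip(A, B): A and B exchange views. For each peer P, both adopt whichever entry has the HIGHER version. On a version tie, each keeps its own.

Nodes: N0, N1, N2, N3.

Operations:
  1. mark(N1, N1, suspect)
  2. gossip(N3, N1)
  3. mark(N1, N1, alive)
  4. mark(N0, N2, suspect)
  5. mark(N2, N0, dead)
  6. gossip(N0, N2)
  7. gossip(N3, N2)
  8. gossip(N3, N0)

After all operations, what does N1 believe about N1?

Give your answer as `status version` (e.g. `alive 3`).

Op 1: N1 marks N1=suspect -> (suspect,v1)
Op 2: gossip N3<->N1 -> N3.N0=(alive,v0) N3.N1=(suspect,v1) N3.N2=(alive,v0) N3.N3=(alive,v0) | N1.N0=(alive,v0) N1.N1=(suspect,v1) N1.N2=(alive,v0) N1.N3=(alive,v0)
Op 3: N1 marks N1=alive -> (alive,v2)
Op 4: N0 marks N2=suspect -> (suspect,v1)
Op 5: N2 marks N0=dead -> (dead,v1)
Op 6: gossip N0<->N2 -> N0.N0=(dead,v1) N0.N1=(alive,v0) N0.N2=(suspect,v1) N0.N3=(alive,v0) | N2.N0=(dead,v1) N2.N1=(alive,v0) N2.N2=(suspect,v1) N2.N3=(alive,v0)
Op 7: gossip N3<->N2 -> N3.N0=(dead,v1) N3.N1=(suspect,v1) N3.N2=(suspect,v1) N3.N3=(alive,v0) | N2.N0=(dead,v1) N2.N1=(suspect,v1) N2.N2=(suspect,v1) N2.N3=(alive,v0)
Op 8: gossip N3<->N0 -> N3.N0=(dead,v1) N3.N1=(suspect,v1) N3.N2=(suspect,v1) N3.N3=(alive,v0) | N0.N0=(dead,v1) N0.N1=(suspect,v1) N0.N2=(suspect,v1) N0.N3=(alive,v0)

Answer: alive 2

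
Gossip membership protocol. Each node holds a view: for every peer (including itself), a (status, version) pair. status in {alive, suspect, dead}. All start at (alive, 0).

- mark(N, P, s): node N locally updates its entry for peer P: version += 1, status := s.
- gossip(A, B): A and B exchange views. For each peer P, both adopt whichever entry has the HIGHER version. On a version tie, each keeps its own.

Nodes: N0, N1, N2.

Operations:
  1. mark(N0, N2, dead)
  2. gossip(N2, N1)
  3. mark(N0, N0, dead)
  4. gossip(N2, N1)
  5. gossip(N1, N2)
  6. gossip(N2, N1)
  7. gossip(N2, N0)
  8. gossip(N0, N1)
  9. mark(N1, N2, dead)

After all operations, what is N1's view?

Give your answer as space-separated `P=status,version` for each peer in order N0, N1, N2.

Answer: N0=dead,1 N1=alive,0 N2=dead,2

Derivation:
Op 1: N0 marks N2=dead -> (dead,v1)
Op 2: gossip N2<->N1 -> N2.N0=(alive,v0) N2.N1=(alive,v0) N2.N2=(alive,v0) | N1.N0=(alive,v0) N1.N1=(alive,v0) N1.N2=(alive,v0)
Op 3: N0 marks N0=dead -> (dead,v1)
Op 4: gossip N2<->N1 -> N2.N0=(alive,v0) N2.N1=(alive,v0) N2.N2=(alive,v0) | N1.N0=(alive,v0) N1.N1=(alive,v0) N1.N2=(alive,v0)
Op 5: gossip N1<->N2 -> N1.N0=(alive,v0) N1.N1=(alive,v0) N1.N2=(alive,v0) | N2.N0=(alive,v0) N2.N1=(alive,v0) N2.N2=(alive,v0)
Op 6: gossip N2<->N1 -> N2.N0=(alive,v0) N2.N1=(alive,v0) N2.N2=(alive,v0) | N1.N0=(alive,v0) N1.N1=(alive,v0) N1.N2=(alive,v0)
Op 7: gossip N2<->N0 -> N2.N0=(dead,v1) N2.N1=(alive,v0) N2.N2=(dead,v1) | N0.N0=(dead,v1) N0.N1=(alive,v0) N0.N2=(dead,v1)
Op 8: gossip N0<->N1 -> N0.N0=(dead,v1) N0.N1=(alive,v0) N0.N2=(dead,v1) | N1.N0=(dead,v1) N1.N1=(alive,v0) N1.N2=(dead,v1)
Op 9: N1 marks N2=dead -> (dead,v2)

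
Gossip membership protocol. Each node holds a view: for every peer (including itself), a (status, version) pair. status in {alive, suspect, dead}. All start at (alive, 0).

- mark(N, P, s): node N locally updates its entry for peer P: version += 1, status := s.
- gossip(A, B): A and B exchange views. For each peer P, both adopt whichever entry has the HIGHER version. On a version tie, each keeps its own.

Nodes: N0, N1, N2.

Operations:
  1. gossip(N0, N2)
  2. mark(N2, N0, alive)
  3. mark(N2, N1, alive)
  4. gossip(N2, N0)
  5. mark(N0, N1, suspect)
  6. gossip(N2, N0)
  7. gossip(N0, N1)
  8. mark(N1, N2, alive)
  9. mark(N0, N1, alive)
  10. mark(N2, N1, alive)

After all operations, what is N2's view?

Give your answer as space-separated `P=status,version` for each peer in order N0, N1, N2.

Answer: N0=alive,1 N1=alive,3 N2=alive,0

Derivation:
Op 1: gossip N0<->N2 -> N0.N0=(alive,v0) N0.N1=(alive,v0) N0.N2=(alive,v0) | N2.N0=(alive,v0) N2.N1=(alive,v0) N2.N2=(alive,v0)
Op 2: N2 marks N0=alive -> (alive,v1)
Op 3: N2 marks N1=alive -> (alive,v1)
Op 4: gossip N2<->N0 -> N2.N0=(alive,v1) N2.N1=(alive,v1) N2.N2=(alive,v0) | N0.N0=(alive,v1) N0.N1=(alive,v1) N0.N2=(alive,v0)
Op 5: N0 marks N1=suspect -> (suspect,v2)
Op 6: gossip N2<->N0 -> N2.N0=(alive,v1) N2.N1=(suspect,v2) N2.N2=(alive,v0) | N0.N0=(alive,v1) N0.N1=(suspect,v2) N0.N2=(alive,v0)
Op 7: gossip N0<->N1 -> N0.N0=(alive,v1) N0.N1=(suspect,v2) N0.N2=(alive,v0) | N1.N0=(alive,v1) N1.N1=(suspect,v2) N1.N2=(alive,v0)
Op 8: N1 marks N2=alive -> (alive,v1)
Op 9: N0 marks N1=alive -> (alive,v3)
Op 10: N2 marks N1=alive -> (alive,v3)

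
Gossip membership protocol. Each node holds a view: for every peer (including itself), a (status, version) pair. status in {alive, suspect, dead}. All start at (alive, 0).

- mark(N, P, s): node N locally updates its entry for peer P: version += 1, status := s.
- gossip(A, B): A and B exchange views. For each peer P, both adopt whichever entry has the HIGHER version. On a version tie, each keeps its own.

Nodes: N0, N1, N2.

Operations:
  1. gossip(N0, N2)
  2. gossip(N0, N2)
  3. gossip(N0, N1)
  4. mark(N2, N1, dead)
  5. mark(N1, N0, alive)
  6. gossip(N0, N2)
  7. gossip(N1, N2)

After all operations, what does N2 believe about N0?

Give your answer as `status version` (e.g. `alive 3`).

Op 1: gossip N0<->N2 -> N0.N0=(alive,v0) N0.N1=(alive,v0) N0.N2=(alive,v0) | N2.N0=(alive,v0) N2.N1=(alive,v0) N2.N2=(alive,v0)
Op 2: gossip N0<->N2 -> N0.N0=(alive,v0) N0.N1=(alive,v0) N0.N2=(alive,v0) | N2.N0=(alive,v0) N2.N1=(alive,v0) N2.N2=(alive,v0)
Op 3: gossip N0<->N1 -> N0.N0=(alive,v0) N0.N1=(alive,v0) N0.N2=(alive,v0) | N1.N0=(alive,v0) N1.N1=(alive,v0) N1.N2=(alive,v0)
Op 4: N2 marks N1=dead -> (dead,v1)
Op 5: N1 marks N0=alive -> (alive,v1)
Op 6: gossip N0<->N2 -> N0.N0=(alive,v0) N0.N1=(dead,v1) N0.N2=(alive,v0) | N2.N0=(alive,v0) N2.N1=(dead,v1) N2.N2=(alive,v0)
Op 7: gossip N1<->N2 -> N1.N0=(alive,v1) N1.N1=(dead,v1) N1.N2=(alive,v0) | N2.N0=(alive,v1) N2.N1=(dead,v1) N2.N2=(alive,v0)

Answer: alive 1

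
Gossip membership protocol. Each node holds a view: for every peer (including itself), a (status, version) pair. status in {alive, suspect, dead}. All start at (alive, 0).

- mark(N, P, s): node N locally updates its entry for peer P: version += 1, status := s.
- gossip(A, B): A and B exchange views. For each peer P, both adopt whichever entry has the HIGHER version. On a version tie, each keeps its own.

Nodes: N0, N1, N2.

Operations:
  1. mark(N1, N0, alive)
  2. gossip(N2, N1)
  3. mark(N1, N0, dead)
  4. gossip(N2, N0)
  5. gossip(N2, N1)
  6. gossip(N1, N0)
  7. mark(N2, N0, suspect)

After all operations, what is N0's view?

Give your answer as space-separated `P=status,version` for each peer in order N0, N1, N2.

Answer: N0=dead,2 N1=alive,0 N2=alive,0

Derivation:
Op 1: N1 marks N0=alive -> (alive,v1)
Op 2: gossip N2<->N1 -> N2.N0=(alive,v1) N2.N1=(alive,v0) N2.N2=(alive,v0) | N1.N0=(alive,v1) N1.N1=(alive,v0) N1.N2=(alive,v0)
Op 3: N1 marks N0=dead -> (dead,v2)
Op 4: gossip N2<->N0 -> N2.N0=(alive,v1) N2.N1=(alive,v0) N2.N2=(alive,v0) | N0.N0=(alive,v1) N0.N1=(alive,v0) N0.N2=(alive,v0)
Op 5: gossip N2<->N1 -> N2.N0=(dead,v2) N2.N1=(alive,v0) N2.N2=(alive,v0) | N1.N0=(dead,v2) N1.N1=(alive,v0) N1.N2=(alive,v0)
Op 6: gossip N1<->N0 -> N1.N0=(dead,v2) N1.N1=(alive,v0) N1.N2=(alive,v0) | N0.N0=(dead,v2) N0.N1=(alive,v0) N0.N2=(alive,v0)
Op 7: N2 marks N0=suspect -> (suspect,v3)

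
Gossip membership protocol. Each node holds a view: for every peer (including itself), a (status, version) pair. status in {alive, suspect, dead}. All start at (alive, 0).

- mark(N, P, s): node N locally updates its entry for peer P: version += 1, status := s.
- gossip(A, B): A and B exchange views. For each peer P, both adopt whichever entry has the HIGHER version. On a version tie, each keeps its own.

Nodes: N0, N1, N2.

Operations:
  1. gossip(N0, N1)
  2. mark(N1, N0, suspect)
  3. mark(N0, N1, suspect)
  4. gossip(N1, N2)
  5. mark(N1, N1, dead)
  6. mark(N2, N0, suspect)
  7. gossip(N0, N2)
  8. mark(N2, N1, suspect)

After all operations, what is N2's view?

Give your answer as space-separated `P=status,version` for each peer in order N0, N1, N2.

Answer: N0=suspect,2 N1=suspect,2 N2=alive,0

Derivation:
Op 1: gossip N0<->N1 -> N0.N0=(alive,v0) N0.N1=(alive,v0) N0.N2=(alive,v0) | N1.N0=(alive,v0) N1.N1=(alive,v0) N1.N2=(alive,v0)
Op 2: N1 marks N0=suspect -> (suspect,v1)
Op 3: N0 marks N1=suspect -> (suspect,v1)
Op 4: gossip N1<->N2 -> N1.N0=(suspect,v1) N1.N1=(alive,v0) N1.N2=(alive,v0) | N2.N0=(suspect,v1) N2.N1=(alive,v0) N2.N2=(alive,v0)
Op 5: N1 marks N1=dead -> (dead,v1)
Op 6: N2 marks N0=suspect -> (suspect,v2)
Op 7: gossip N0<->N2 -> N0.N0=(suspect,v2) N0.N1=(suspect,v1) N0.N2=(alive,v0) | N2.N0=(suspect,v2) N2.N1=(suspect,v1) N2.N2=(alive,v0)
Op 8: N2 marks N1=suspect -> (suspect,v2)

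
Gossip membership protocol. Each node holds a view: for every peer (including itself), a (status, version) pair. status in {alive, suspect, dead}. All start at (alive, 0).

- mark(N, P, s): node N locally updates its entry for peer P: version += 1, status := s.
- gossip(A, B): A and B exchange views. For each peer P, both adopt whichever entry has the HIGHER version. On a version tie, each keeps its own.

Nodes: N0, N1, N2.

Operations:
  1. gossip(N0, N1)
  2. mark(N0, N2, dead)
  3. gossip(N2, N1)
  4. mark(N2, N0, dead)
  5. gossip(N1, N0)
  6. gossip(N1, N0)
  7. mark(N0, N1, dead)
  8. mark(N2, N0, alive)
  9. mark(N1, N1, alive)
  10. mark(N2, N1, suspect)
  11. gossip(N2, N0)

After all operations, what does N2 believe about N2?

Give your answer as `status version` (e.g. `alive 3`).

Answer: dead 1

Derivation:
Op 1: gossip N0<->N1 -> N0.N0=(alive,v0) N0.N1=(alive,v0) N0.N2=(alive,v0) | N1.N0=(alive,v0) N1.N1=(alive,v0) N1.N2=(alive,v0)
Op 2: N0 marks N2=dead -> (dead,v1)
Op 3: gossip N2<->N1 -> N2.N0=(alive,v0) N2.N1=(alive,v0) N2.N2=(alive,v0) | N1.N0=(alive,v0) N1.N1=(alive,v0) N1.N2=(alive,v0)
Op 4: N2 marks N0=dead -> (dead,v1)
Op 5: gossip N1<->N0 -> N1.N0=(alive,v0) N1.N1=(alive,v0) N1.N2=(dead,v1) | N0.N0=(alive,v0) N0.N1=(alive,v0) N0.N2=(dead,v1)
Op 6: gossip N1<->N0 -> N1.N0=(alive,v0) N1.N1=(alive,v0) N1.N2=(dead,v1) | N0.N0=(alive,v0) N0.N1=(alive,v0) N0.N2=(dead,v1)
Op 7: N0 marks N1=dead -> (dead,v1)
Op 8: N2 marks N0=alive -> (alive,v2)
Op 9: N1 marks N1=alive -> (alive,v1)
Op 10: N2 marks N1=suspect -> (suspect,v1)
Op 11: gossip N2<->N0 -> N2.N0=(alive,v2) N2.N1=(suspect,v1) N2.N2=(dead,v1) | N0.N0=(alive,v2) N0.N1=(dead,v1) N0.N2=(dead,v1)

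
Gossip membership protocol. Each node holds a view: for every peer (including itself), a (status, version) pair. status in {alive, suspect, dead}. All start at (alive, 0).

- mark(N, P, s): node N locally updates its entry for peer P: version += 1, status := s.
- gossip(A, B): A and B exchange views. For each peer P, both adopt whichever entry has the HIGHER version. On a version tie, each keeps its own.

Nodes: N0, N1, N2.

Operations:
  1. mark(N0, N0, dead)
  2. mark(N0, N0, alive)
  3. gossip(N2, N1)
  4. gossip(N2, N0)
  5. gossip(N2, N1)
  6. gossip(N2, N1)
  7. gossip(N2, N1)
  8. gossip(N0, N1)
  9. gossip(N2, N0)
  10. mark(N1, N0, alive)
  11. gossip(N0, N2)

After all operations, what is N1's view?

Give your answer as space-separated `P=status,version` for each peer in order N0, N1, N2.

Answer: N0=alive,3 N1=alive,0 N2=alive,0

Derivation:
Op 1: N0 marks N0=dead -> (dead,v1)
Op 2: N0 marks N0=alive -> (alive,v2)
Op 3: gossip N2<->N1 -> N2.N0=(alive,v0) N2.N1=(alive,v0) N2.N2=(alive,v0) | N1.N0=(alive,v0) N1.N1=(alive,v0) N1.N2=(alive,v0)
Op 4: gossip N2<->N0 -> N2.N0=(alive,v2) N2.N1=(alive,v0) N2.N2=(alive,v0) | N0.N0=(alive,v2) N0.N1=(alive,v0) N0.N2=(alive,v0)
Op 5: gossip N2<->N1 -> N2.N0=(alive,v2) N2.N1=(alive,v0) N2.N2=(alive,v0) | N1.N0=(alive,v2) N1.N1=(alive,v0) N1.N2=(alive,v0)
Op 6: gossip N2<->N1 -> N2.N0=(alive,v2) N2.N1=(alive,v0) N2.N2=(alive,v0) | N1.N0=(alive,v2) N1.N1=(alive,v0) N1.N2=(alive,v0)
Op 7: gossip N2<->N1 -> N2.N0=(alive,v2) N2.N1=(alive,v0) N2.N2=(alive,v0) | N1.N0=(alive,v2) N1.N1=(alive,v0) N1.N2=(alive,v0)
Op 8: gossip N0<->N1 -> N0.N0=(alive,v2) N0.N1=(alive,v0) N0.N2=(alive,v0) | N1.N0=(alive,v2) N1.N1=(alive,v0) N1.N2=(alive,v0)
Op 9: gossip N2<->N0 -> N2.N0=(alive,v2) N2.N1=(alive,v0) N2.N2=(alive,v0) | N0.N0=(alive,v2) N0.N1=(alive,v0) N0.N2=(alive,v0)
Op 10: N1 marks N0=alive -> (alive,v3)
Op 11: gossip N0<->N2 -> N0.N0=(alive,v2) N0.N1=(alive,v0) N0.N2=(alive,v0) | N2.N0=(alive,v2) N2.N1=(alive,v0) N2.N2=(alive,v0)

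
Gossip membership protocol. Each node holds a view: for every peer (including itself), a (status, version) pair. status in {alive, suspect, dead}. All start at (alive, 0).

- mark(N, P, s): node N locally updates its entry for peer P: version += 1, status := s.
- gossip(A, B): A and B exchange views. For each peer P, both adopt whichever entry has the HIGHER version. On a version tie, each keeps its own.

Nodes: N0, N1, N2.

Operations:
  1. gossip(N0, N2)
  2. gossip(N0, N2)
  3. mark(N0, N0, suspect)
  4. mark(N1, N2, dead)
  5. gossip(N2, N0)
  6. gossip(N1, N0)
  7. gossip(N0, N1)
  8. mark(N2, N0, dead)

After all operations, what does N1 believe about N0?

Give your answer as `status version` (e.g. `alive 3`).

Op 1: gossip N0<->N2 -> N0.N0=(alive,v0) N0.N1=(alive,v0) N0.N2=(alive,v0) | N2.N0=(alive,v0) N2.N1=(alive,v0) N2.N2=(alive,v0)
Op 2: gossip N0<->N2 -> N0.N0=(alive,v0) N0.N1=(alive,v0) N0.N2=(alive,v0) | N2.N0=(alive,v0) N2.N1=(alive,v0) N2.N2=(alive,v0)
Op 3: N0 marks N0=suspect -> (suspect,v1)
Op 4: N1 marks N2=dead -> (dead,v1)
Op 5: gossip N2<->N0 -> N2.N0=(suspect,v1) N2.N1=(alive,v0) N2.N2=(alive,v0) | N0.N0=(suspect,v1) N0.N1=(alive,v0) N0.N2=(alive,v0)
Op 6: gossip N1<->N0 -> N1.N0=(suspect,v1) N1.N1=(alive,v0) N1.N2=(dead,v1) | N0.N0=(suspect,v1) N0.N1=(alive,v0) N0.N2=(dead,v1)
Op 7: gossip N0<->N1 -> N0.N0=(suspect,v1) N0.N1=(alive,v0) N0.N2=(dead,v1) | N1.N0=(suspect,v1) N1.N1=(alive,v0) N1.N2=(dead,v1)
Op 8: N2 marks N0=dead -> (dead,v2)

Answer: suspect 1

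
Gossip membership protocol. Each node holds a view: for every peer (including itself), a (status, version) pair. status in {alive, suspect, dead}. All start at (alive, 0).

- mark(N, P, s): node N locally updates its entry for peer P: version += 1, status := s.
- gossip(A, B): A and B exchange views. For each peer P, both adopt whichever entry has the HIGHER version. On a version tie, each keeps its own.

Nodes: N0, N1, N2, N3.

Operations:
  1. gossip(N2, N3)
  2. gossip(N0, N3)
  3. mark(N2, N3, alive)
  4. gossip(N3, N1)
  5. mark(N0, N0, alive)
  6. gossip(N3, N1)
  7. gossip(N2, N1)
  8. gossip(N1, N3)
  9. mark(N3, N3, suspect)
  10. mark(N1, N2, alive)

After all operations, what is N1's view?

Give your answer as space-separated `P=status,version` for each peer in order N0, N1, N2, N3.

Answer: N0=alive,0 N1=alive,0 N2=alive,1 N3=alive,1

Derivation:
Op 1: gossip N2<->N3 -> N2.N0=(alive,v0) N2.N1=(alive,v0) N2.N2=(alive,v0) N2.N3=(alive,v0) | N3.N0=(alive,v0) N3.N1=(alive,v0) N3.N2=(alive,v0) N3.N3=(alive,v0)
Op 2: gossip N0<->N3 -> N0.N0=(alive,v0) N0.N1=(alive,v0) N0.N2=(alive,v0) N0.N3=(alive,v0) | N3.N0=(alive,v0) N3.N1=(alive,v0) N3.N2=(alive,v0) N3.N3=(alive,v0)
Op 3: N2 marks N3=alive -> (alive,v1)
Op 4: gossip N3<->N1 -> N3.N0=(alive,v0) N3.N1=(alive,v0) N3.N2=(alive,v0) N3.N3=(alive,v0) | N1.N0=(alive,v0) N1.N1=(alive,v0) N1.N2=(alive,v0) N1.N3=(alive,v0)
Op 5: N0 marks N0=alive -> (alive,v1)
Op 6: gossip N3<->N1 -> N3.N0=(alive,v0) N3.N1=(alive,v0) N3.N2=(alive,v0) N3.N3=(alive,v0) | N1.N0=(alive,v0) N1.N1=(alive,v0) N1.N2=(alive,v0) N1.N3=(alive,v0)
Op 7: gossip N2<->N1 -> N2.N0=(alive,v0) N2.N1=(alive,v0) N2.N2=(alive,v0) N2.N3=(alive,v1) | N1.N0=(alive,v0) N1.N1=(alive,v0) N1.N2=(alive,v0) N1.N3=(alive,v1)
Op 8: gossip N1<->N3 -> N1.N0=(alive,v0) N1.N1=(alive,v0) N1.N2=(alive,v0) N1.N3=(alive,v1) | N3.N0=(alive,v0) N3.N1=(alive,v0) N3.N2=(alive,v0) N3.N3=(alive,v1)
Op 9: N3 marks N3=suspect -> (suspect,v2)
Op 10: N1 marks N2=alive -> (alive,v1)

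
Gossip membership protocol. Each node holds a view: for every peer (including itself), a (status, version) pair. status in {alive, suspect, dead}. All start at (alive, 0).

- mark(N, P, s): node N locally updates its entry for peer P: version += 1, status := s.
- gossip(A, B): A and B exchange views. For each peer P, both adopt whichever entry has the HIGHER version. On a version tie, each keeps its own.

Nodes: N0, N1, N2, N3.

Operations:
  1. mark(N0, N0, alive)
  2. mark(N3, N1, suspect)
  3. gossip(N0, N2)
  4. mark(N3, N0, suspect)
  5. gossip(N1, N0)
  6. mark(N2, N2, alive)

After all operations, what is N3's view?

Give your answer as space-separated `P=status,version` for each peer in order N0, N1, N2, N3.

Op 1: N0 marks N0=alive -> (alive,v1)
Op 2: N3 marks N1=suspect -> (suspect,v1)
Op 3: gossip N0<->N2 -> N0.N0=(alive,v1) N0.N1=(alive,v0) N0.N2=(alive,v0) N0.N3=(alive,v0) | N2.N0=(alive,v1) N2.N1=(alive,v0) N2.N2=(alive,v0) N2.N3=(alive,v0)
Op 4: N3 marks N0=suspect -> (suspect,v1)
Op 5: gossip N1<->N0 -> N1.N0=(alive,v1) N1.N1=(alive,v0) N1.N2=(alive,v0) N1.N3=(alive,v0) | N0.N0=(alive,v1) N0.N1=(alive,v0) N0.N2=(alive,v0) N0.N3=(alive,v0)
Op 6: N2 marks N2=alive -> (alive,v1)

Answer: N0=suspect,1 N1=suspect,1 N2=alive,0 N3=alive,0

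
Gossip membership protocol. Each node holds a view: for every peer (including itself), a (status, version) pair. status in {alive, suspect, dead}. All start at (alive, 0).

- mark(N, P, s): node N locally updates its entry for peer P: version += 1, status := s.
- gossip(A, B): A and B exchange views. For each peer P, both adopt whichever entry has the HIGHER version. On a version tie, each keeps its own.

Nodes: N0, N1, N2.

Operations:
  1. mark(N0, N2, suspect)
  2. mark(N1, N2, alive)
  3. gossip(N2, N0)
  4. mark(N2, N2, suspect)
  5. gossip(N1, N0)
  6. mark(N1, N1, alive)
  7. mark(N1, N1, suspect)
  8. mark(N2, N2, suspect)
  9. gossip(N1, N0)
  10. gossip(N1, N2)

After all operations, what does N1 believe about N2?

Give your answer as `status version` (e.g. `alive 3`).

Op 1: N0 marks N2=suspect -> (suspect,v1)
Op 2: N1 marks N2=alive -> (alive,v1)
Op 3: gossip N2<->N0 -> N2.N0=(alive,v0) N2.N1=(alive,v0) N2.N2=(suspect,v1) | N0.N0=(alive,v0) N0.N1=(alive,v0) N0.N2=(suspect,v1)
Op 4: N2 marks N2=suspect -> (suspect,v2)
Op 5: gossip N1<->N0 -> N1.N0=(alive,v0) N1.N1=(alive,v0) N1.N2=(alive,v1) | N0.N0=(alive,v0) N0.N1=(alive,v0) N0.N2=(suspect,v1)
Op 6: N1 marks N1=alive -> (alive,v1)
Op 7: N1 marks N1=suspect -> (suspect,v2)
Op 8: N2 marks N2=suspect -> (suspect,v3)
Op 9: gossip N1<->N0 -> N1.N0=(alive,v0) N1.N1=(suspect,v2) N1.N2=(alive,v1) | N0.N0=(alive,v0) N0.N1=(suspect,v2) N0.N2=(suspect,v1)
Op 10: gossip N1<->N2 -> N1.N0=(alive,v0) N1.N1=(suspect,v2) N1.N2=(suspect,v3) | N2.N0=(alive,v0) N2.N1=(suspect,v2) N2.N2=(suspect,v3)

Answer: suspect 3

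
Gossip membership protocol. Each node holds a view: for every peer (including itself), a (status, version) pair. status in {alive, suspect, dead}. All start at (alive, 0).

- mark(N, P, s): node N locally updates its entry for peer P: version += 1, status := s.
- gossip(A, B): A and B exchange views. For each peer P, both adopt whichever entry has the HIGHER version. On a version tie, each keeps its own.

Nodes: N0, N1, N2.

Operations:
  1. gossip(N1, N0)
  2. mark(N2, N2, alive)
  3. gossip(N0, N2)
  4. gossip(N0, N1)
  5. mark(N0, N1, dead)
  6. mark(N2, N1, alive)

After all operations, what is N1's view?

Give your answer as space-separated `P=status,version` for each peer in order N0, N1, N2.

Op 1: gossip N1<->N0 -> N1.N0=(alive,v0) N1.N1=(alive,v0) N1.N2=(alive,v0) | N0.N0=(alive,v0) N0.N1=(alive,v0) N0.N2=(alive,v0)
Op 2: N2 marks N2=alive -> (alive,v1)
Op 3: gossip N0<->N2 -> N0.N0=(alive,v0) N0.N1=(alive,v0) N0.N2=(alive,v1) | N2.N0=(alive,v0) N2.N1=(alive,v0) N2.N2=(alive,v1)
Op 4: gossip N0<->N1 -> N0.N0=(alive,v0) N0.N1=(alive,v0) N0.N2=(alive,v1) | N1.N0=(alive,v0) N1.N1=(alive,v0) N1.N2=(alive,v1)
Op 5: N0 marks N1=dead -> (dead,v1)
Op 6: N2 marks N1=alive -> (alive,v1)

Answer: N0=alive,0 N1=alive,0 N2=alive,1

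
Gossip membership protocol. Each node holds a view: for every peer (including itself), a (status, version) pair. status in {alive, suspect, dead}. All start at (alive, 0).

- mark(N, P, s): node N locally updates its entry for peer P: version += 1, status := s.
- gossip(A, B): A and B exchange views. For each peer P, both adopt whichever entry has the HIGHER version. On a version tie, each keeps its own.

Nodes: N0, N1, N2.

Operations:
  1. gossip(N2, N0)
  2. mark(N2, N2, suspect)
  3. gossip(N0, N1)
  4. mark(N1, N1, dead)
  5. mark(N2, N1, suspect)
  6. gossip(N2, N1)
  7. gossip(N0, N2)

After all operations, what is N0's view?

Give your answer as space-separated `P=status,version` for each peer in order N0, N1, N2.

Op 1: gossip N2<->N0 -> N2.N0=(alive,v0) N2.N1=(alive,v0) N2.N2=(alive,v0) | N0.N0=(alive,v0) N0.N1=(alive,v0) N0.N2=(alive,v0)
Op 2: N2 marks N2=suspect -> (suspect,v1)
Op 3: gossip N0<->N1 -> N0.N0=(alive,v0) N0.N1=(alive,v0) N0.N2=(alive,v0) | N1.N0=(alive,v0) N1.N1=(alive,v0) N1.N2=(alive,v0)
Op 4: N1 marks N1=dead -> (dead,v1)
Op 5: N2 marks N1=suspect -> (suspect,v1)
Op 6: gossip N2<->N1 -> N2.N0=(alive,v0) N2.N1=(suspect,v1) N2.N2=(suspect,v1) | N1.N0=(alive,v0) N1.N1=(dead,v1) N1.N2=(suspect,v1)
Op 7: gossip N0<->N2 -> N0.N0=(alive,v0) N0.N1=(suspect,v1) N0.N2=(suspect,v1) | N2.N0=(alive,v0) N2.N1=(suspect,v1) N2.N2=(suspect,v1)

Answer: N0=alive,0 N1=suspect,1 N2=suspect,1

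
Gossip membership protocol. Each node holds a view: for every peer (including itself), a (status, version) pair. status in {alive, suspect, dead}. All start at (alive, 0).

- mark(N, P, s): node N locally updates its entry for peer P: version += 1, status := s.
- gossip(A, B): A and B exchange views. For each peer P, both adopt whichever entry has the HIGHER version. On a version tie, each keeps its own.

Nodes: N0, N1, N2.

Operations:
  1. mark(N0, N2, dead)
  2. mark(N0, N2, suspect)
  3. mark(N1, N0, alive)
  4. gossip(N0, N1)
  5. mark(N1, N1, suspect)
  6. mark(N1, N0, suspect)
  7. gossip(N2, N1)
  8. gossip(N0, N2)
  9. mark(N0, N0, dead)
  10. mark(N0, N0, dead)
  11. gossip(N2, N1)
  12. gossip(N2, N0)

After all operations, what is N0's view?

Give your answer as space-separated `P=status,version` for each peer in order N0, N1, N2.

Answer: N0=dead,4 N1=suspect,1 N2=suspect,2

Derivation:
Op 1: N0 marks N2=dead -> (dead,v1)
Op 2: N0 marks N2=suspect -> (suspect,v2)
Op 3: N1 marks N0=alive -> (alive,v1)
Op 4: gossip N0<->N1 -> N0.N0=(alive,v1) N0.N1=(alive,v0) N0.N2=(suspect,v2) | N1.N0=(alive,v1) N1.N1=(alive,v0) N1.N2=(suspect,v2)
Op 5: N1 marks N1=suspect -> (suspect,v1)
Op 6: N1 marks N0=suspect -> (suspect,v2)
Op 7: gossip N2<->N1 -> N2.N0=(suspect,v2) N2.N1=(suspect,v1) N2.N2=(suspect,v2) | N1.N0=(suspect,v2) N1.N1=(suspect,v1) N1.N2=(suspect,v2)
Op 8: gossip N0<->N2 -> N0.N0=(suspect,v2) N0.N1=(suspect,v1) N0.N2=(suspect,v2) | N2.N0=(suspect,v2) N2.N1=(suspect,v1) N2.N2=(suspect,v2)
Op 9: N0 marks N0=dead -> (dead,v3)
Op 10: N0 marks N0=dead -> (dead,v4)
Op 11: gossip N2<->N1 -> N2.N0=(suspect,v2) N2.N1=(suspect,v1) N2.N2=(suspect,v2) | N1.N0=(suspect,v2) N1.N1=(suspect,v1) N1.N2=(suspect,v2)
Op 12: gossip N2<->N0 -> N2.N0=(dead,v4) N2.N1=(suspect,v1) N2.N2=(suspect,v2) | N0.N0=(dead,v4) N0.N1=(suspect,v1) N0.N2=(suspect,v2)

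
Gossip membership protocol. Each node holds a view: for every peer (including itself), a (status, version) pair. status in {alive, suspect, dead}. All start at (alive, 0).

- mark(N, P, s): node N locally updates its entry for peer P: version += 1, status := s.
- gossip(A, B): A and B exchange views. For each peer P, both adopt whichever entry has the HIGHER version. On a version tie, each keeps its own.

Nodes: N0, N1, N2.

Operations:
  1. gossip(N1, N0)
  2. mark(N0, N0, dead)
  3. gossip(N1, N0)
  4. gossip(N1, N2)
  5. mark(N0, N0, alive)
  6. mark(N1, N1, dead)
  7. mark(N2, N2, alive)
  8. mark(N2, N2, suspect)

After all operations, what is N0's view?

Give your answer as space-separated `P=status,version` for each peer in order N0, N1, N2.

Answer: N0=alive,2 N1=alive,0 N2=alive,0

Derivation:
Op 1: gossip N1<->N0 -> N1.N0=(alive,v0) N1.N1=(alive,v0) N1.N2=(alive,v0) | N0.N0=(alive,v0) N0.N1=(alive,v0) N0.N2=(alive,v0)
Op 2: N0 marks N0=dead -> (dead,v1)
Op 3: gossip N1<->N0 -> N1.N0=(dead,v1) N1.N1=(alive,v0) N1.N2=(alive,v0) | N0.N0=(dead,v1) N0.N1=(alive,v0) N0.N2=(alive,v0)
Op 4: gossip N1<->N2 -> N1.N0=(dead,v1) N1.N1=(alive,v0) N1.N2=(alive,v0) | N2.N0=(dead,v1) N2.N1=(alive,v0) N2.N2=(alive,v0)
Op 5: N0 marks N0=alive -> (alive,v2)
Op 6: N1 marks N1=dead -> (dead,v1)
Op 7: N2 marks N2=alive -> (alive,v1)
Op 8: N2 marks N2=suspect -> (suspect,v2)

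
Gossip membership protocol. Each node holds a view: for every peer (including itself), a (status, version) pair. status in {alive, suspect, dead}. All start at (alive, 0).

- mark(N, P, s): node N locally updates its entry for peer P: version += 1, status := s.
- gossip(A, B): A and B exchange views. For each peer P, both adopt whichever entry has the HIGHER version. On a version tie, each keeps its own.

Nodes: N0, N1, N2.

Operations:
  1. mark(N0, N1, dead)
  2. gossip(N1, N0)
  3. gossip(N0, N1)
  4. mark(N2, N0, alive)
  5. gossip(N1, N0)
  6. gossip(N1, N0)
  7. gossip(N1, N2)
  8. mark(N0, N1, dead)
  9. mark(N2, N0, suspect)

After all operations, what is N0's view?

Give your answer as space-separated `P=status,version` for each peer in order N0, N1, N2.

Answer: N0=alive,0 N1=dead,2 N2=alive,0

Derivation:
Op 1: N0 marks N1=dead -> (dead,v1)
Op 2: gossip N1<->N0 -> N1.N0=(alive,v0) N1.N1=(dead,v1) N1.N2=(alive,v0) | N0.N0=(alive,v0) N0.N1=(dead,v1) N0.N2=(alive,v0)
Op 3: gossip N0<->N1 -> N0.N0=(alive,v0) N0.N1=(dead,v1) N0.N2=(alive,v0) | N1.N0=(alive,v0) N1.N1=(dead,v1) N1.N2=(alive,v0)
Op 4: N2 marks N0=alive -> (alive,v1)
Op 5: gossip N1<->N0 -> N1.N0=(alive,v0) N1.N1=(dead,v1) N1.N2=(alive,v0) | N0.N0=(alive,v0) N0.N1=(dead,v1) N0.N2=(alive,v0)
Op 6: gossip N1<->N0 -> N1.N0=(alive,v0) N1.N1=(dead,v1) N1.N2=(alive,v0) | N0.N0=(alive,v0) N0.N1=(dead,v1) N0.N2=(alive,v0)
Op 7: gossip N1<->N2 -> N1.N0=(alive,v1) N1.N1=(dead,v1) N1.N2=(alive,v0) | N2.N0=(alive,v1) N2.N1=(dead,v1) N2.N2=(alive,v0)
Op 8: N0 marks N1=dead -> (dead,v2)
Op 9: N2 marks N0=suspect -> (suspect,v2)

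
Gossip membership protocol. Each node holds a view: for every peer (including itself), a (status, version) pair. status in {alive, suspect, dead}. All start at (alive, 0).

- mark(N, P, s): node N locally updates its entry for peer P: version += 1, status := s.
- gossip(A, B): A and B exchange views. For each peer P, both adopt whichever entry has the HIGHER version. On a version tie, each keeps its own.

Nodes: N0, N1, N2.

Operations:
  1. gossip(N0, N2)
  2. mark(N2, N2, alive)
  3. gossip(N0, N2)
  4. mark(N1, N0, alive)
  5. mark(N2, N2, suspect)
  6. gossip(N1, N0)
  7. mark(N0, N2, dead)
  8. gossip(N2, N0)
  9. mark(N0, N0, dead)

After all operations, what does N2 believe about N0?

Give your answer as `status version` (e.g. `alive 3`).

Answer: alive 1

Derivation:
Op 1: gossip N0<->N2 -> N0.N0=(alive,v0) N0.N1=(alive,v0) N0.N2=(alive,v0) | N2.N0=(alive,v0) N2.N1=(alive,v0) N2.N2=(alive,v0)
Op 2: N2 marks N2=alive -> (alive,v1)
Op 3: gossip N0<->N2 -> N0.N0=(alive,v0) N0.N1=(alive,v0) N0.N2=(alive,v1) | N2.N0=(alive,v0) N2.N1=(alive,v0) N2.N2=(alive,v1)
Op 4: N1 marks N0=alive -> (alive,v1)
Op 5: N2 marks N2=suspect -> (suspect,v2)
Op 6: gossip N1<->N0 -> N1.N0=(alive,v1) N1.N1=(alive,v0) N1.N2=(alive,v1) | N0.N0=(alive,v1) N0.N1=(alive,v0) N0.N2=(alive,v1)
Op 7: N0 marks N2=dead -> (dead,v2)
Op 8: gossip N2<->N0 -> N2.N0=(alive,v1) N2.N1=(alive,v0) N2.N2=(suspect,v2) | N0.N0=(alive,v1) N0.N1=(alive,v0) N0.N2=(dead,v2)
Op 9: N0 marks N0=dead -> (dead,v2)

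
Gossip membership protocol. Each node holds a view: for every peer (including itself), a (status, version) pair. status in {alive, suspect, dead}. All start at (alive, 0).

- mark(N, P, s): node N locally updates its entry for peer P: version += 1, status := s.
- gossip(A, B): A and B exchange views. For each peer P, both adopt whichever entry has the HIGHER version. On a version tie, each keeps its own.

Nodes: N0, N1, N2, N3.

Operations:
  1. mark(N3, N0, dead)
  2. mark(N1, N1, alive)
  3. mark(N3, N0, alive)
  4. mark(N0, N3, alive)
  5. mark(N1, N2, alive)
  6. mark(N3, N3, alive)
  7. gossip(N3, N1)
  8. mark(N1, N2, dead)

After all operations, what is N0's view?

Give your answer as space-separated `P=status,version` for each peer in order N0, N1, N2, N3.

Op 1: N3 marks N0=dead -> (dead,v1)
Op 2: N1 marks N1=alive -> (alive,v1)
Op 3: N3 marks N0=alive -> (alive,v2)
Op 4: N0 marks N3=alive -> (alive,v1)
Op 5: N1 marks N2=alive -> (alive,v1)
Op 6: N3 marks N3=alive -> (alive,v1)
Op 7: gossip N3<->N1 -> N3.N0=(alive,v2) N3.N1=(alive,v1) N3.N2=(alive,v1) N3.N3=(alive,v1) | N1.N0=(alive,v2) N1.N1=(alive,v1) N1.N2=(alive,v1) N1.N3=(alive,v1)
Op 8: N1 marks N2=dead -> (dead,v2)

Answer: N0=alive,0 N1=alive,0 N2=alive,0 N3=alive,1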